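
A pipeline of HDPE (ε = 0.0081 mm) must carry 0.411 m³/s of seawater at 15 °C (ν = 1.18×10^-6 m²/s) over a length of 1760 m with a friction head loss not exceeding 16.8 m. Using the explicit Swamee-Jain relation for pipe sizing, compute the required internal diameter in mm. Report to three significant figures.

D ≈ 450 mm

Swamee-Jain (Type III): D = 0.66·[ε^1.25·(LQ²/(gh_f))^4.75 + ν·Q^9.4·(L/(gh_f))^5.2]^0.04
LQ²/(gh_f) = 1.804; L/(gh_f) = 10.68
Term 1 = ε^1.25·(…)^4.75 = 7.12×10^-6; Term 2 = ν·Q^9.4·(…)^5.2 = 6.17×10^-5
D = 0.66·(7.12×10^-6 + 6.17×10^-5)^0.04 = 0.4498 m = 450 mm
Check: V = 2.59 m/s, Re = 9.86×10^5, f = 0.01206, h_f = 16.1 m ≈ 16.8 m ✓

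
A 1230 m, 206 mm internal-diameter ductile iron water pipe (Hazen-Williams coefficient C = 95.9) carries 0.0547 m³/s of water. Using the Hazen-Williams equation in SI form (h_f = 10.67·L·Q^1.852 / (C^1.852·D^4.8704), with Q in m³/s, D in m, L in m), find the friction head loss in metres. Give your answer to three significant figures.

h_f = 10.67·1230·0.0547^1.852 / (95.9^1.852·0.206^4.8704) = 28.33 m

h_f ≈ 28.3 m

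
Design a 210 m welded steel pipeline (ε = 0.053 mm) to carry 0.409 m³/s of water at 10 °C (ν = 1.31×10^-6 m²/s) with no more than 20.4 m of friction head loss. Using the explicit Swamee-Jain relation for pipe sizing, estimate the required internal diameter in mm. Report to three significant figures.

D ≈ 293 mm

Swamee-Jain (Type III): D = 0.66·[ε^1.25·(LQ²/(gh_f))^4.75 + ν·Q^9.4·(L/(gh_f))^5.2]^0.04
LQ²/(gh_f) = 0.1755; L/(gh_f) = 1.049
Term 1 = ε^1.25·(…)^4.75 = 1.16×10^-9; Term 2 = ν·Q^9.4·(…)^5.2 = 3.77×10^-10
D = 0.66·(1.16×10^-9 + 3.77×10^-10)^0.04 = 0.2931 m = 293 mm
Check: V = 6.06 m/s, Re = 1.36×10^6, f = 0.01432, h_f = 19.2 m ≈ 20.4 m ✓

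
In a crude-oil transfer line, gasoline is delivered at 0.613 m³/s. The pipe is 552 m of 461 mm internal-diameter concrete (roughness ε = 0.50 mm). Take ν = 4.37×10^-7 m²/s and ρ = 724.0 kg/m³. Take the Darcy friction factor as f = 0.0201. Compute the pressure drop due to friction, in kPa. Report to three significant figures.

V = 4Q/(πD²) = 4·0.613/(π·0.461²) = 3.673 m/s
h_f = f(L/D)V²/(2g) = 0.02010·(552/0.461)·3.673²/(2·9.81) = 16.55 m
Δp = ρg·h_f = 724.0·9.81·16.55 = 117.5 kPa

Δp ≈ 118 kPa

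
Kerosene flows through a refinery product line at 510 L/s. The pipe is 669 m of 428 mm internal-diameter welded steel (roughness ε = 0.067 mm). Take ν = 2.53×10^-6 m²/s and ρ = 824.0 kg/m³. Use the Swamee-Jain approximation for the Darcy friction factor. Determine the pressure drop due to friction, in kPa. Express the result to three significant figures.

Δp ≈ 120 kPa

V = 4Q/(πD²) = 4·0.510/(π·0.428²) = 3.545 m/s
Re = VD/ν = 3.545·0.428/2.53×10^-6 = 6.00×10^5 → turbulent
ε/D = 0.067/428 = 1.57×10^-4
Swamee-Jain: f = 0.01484
h_f = f(L/D)V²/(2g) = 0.01484·(669/0.428)·3.545²/(2·9.81) = 14.85 m
Δp = ρg·h_f = 824.0·9.81·14.85 = 120.1 kPa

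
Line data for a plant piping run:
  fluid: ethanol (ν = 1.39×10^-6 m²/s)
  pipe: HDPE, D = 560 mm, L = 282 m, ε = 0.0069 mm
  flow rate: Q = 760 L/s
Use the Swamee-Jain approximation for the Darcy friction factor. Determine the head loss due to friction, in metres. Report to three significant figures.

h_f ≈ 2.82 m

V = 4Q/(πD²) = 4·0.760/(π·0.560²) = 3.086 m/s
Re = VD/ν = 3.086·0.560/1.39×10^-6 = 1.24×10^6 → turbulent
ε/D = 0.0069/560 = 1.23×10^-5
Swamee-Jain: f = 0.01154
h_f = f(L/D)V²/(2g) = 0.01154·(282/0.560)·3.086²/(2·9.81) = 2.819 m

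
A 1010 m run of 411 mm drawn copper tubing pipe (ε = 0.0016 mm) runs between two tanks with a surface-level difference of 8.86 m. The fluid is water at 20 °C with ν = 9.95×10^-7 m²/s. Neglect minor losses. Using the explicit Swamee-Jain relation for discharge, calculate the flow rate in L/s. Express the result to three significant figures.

Swamee-Jain (Type II): Q = -0.965·√(gD⁵h_f/L)·ln[ε/(3.7D) + √(3.17ν²L/(gD³h_f))]
√(gD⁵h_f/L) = √(9.81·0.411⁵·8.86/1010) = 0.03177
ε/(3.7D) = 1.05×10^-6; √(3.17ν²L/(gD³h_f)) = 2.29×10^-5
Q = -0.965·0.03177·ln(2.397×10^-5) = 0.3261 m³/s
Check: V = 2.46 m/s, Re = 1.02×10^6, f = 0.01168, h_f = 8.84 m ≈ 8.86 m ✓

Q ≈ 326 L/s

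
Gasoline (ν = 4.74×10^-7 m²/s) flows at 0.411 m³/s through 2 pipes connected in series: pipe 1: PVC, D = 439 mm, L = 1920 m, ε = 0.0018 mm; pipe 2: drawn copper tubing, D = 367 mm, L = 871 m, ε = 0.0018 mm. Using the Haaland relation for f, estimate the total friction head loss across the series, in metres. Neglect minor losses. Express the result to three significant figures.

Pipe 1: V = 2.715 m/s, Re = 2.51×10^6, ε/D = 4.10×10^-6, f = 0.01011, h_1 = f(L/D)V²/2g = 16.62 m
Pipe 2: V = 3.885 m/s, Re = 3.01×10^6, ε/D = 4.90×10^-6, f = 0.009891, h_2 = f(L/D)V²/2g = 18.06 m
Series → Q common, losses add: H = Σh = 34.68 m

H ≈ 34.7 m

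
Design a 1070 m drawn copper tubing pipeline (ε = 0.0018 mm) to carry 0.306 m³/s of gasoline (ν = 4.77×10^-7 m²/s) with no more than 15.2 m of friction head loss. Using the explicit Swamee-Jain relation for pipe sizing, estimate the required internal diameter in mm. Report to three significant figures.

Swamee-Jain (Type III): D = 0.66·[ε^1.25·(LQ²/(gh_f))^4.75 + ν·Q^9.4·(L/(gh_f))^5.2]^0.04
LQ²/(gh_f) = 0.6719; L/(gh_f) = 7.176
Term 1 = ε^1.25·(…)^4.75 = 9.97×10^-9; Term 2 = ν·Q^9.4·(…)^5.2 = 1.97×10^-7
D = 0.66·(9.97×10^-9 + 1.97×10^-7)^0.04 = 0.3566 m = 357 mm
Check: V = 3.06 m/s, Re = 2.29×10^6, f = 0.01036, h_f = 14.9 m ≈ 15.2 m ✓

D ≈ 357 mm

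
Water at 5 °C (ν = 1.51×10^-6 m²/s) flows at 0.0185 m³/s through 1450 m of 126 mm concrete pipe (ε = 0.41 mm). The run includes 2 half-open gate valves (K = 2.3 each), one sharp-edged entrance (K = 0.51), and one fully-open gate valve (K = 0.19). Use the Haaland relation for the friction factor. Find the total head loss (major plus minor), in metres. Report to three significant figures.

H_L ≈ 36.4 m

V = 4Q/(πD²) = 1.484 m/s; V²/2g = 0.1122 m
Re = 1.24×10^5, ε/D = 0.00325 → f = 0.02773 (Haaland)
Major: h_f = f(L/D)·V²/2g = 0.02773·11508·0.1122 = 35.81 m
Minor: ΣK = 5.30; h_m = ΣK·V²/2g = 0.5946 m
Total H_L = 35.81 + 0.5946 = 36.40 m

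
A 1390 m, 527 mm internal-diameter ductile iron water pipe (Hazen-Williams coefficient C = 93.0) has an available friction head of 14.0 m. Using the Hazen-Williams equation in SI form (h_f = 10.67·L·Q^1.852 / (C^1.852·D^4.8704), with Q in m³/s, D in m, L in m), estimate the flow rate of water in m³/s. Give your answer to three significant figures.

Rearranging: Q = [h_f·C^1.852·D^4.8704 / (10.67·L)]^(1/1.852)
Q = [14.0·93.0^1.852·0.527^4.8704 / (10.67·1390)]^0.540 = 0.4013 m³/s

Q ≈ 0.401 m³/s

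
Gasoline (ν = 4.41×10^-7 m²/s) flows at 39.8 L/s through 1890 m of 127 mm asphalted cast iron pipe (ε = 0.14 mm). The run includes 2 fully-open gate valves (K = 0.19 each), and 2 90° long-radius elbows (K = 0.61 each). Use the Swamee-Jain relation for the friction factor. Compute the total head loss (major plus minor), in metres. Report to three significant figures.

V = 4Q/(πD²) = 3.142 m/s; V²/2g = 0.5031 m
Re = 9.05×10^5, ε/D = 0.00110 → f = 0.02051 (Swamee-Jain)
Major: h_f = f(L/D)·V²/2g = 0.02051·14882·0.5031 = 153.6 m
Minor: ΣK = 1.60; h_m = ΣK·V²/2g = 0.8050 m
Total H_L = 153.6 + 0.8050 = 154.4 m

H_L ≈ 154 m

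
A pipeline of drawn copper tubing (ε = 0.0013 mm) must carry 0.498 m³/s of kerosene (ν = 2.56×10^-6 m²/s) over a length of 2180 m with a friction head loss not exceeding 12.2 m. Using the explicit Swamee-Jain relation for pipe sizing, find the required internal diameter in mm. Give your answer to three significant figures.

Swamee-Jain (Type III): D = 0.66·[ε^1.25·(LQ²/(gh_f))^4.75 + ν·Q^9.4·(L/(gh_f))^5.2]^0.04
LQ²/(gh_f) = 4.517; L/(gh_f) = 18.21
Term 1 = ε^1.25·(…)^4.75 = 5.66×10^-5; Term 2 = ν·Q^9.4·(…)^5.2 = 0.0131
D = 0.66·(5.66×10^-5 + 0.0131)^0.04 = 0.5550 m = 555 mm
Check: V = 2.06 m/s, Re = 4.46×10^5, f = 0.01340, h_f = 11.4 m ≈ 12.2 m ✓

D ≈ 555 mm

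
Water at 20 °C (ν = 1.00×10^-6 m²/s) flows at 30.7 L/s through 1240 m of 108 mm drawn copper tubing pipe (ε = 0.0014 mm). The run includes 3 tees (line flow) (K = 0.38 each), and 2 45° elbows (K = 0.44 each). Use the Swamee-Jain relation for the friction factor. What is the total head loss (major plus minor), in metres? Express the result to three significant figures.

V = 4Q/(πD²) = 3.351 m/s; V²/2g = 0.5724 m
Re = 3.62×10^5, ε/D = 1.30×10^-5 → f = 0.01405 (Swamee-Jain)
Major: h_f = f(L/D)·V²/2g = 0.01405·11481·0.5724 = 92.35 m
Minor: ΣK = 2.02; h_m = ΣK·V²/2g = 1.156 m
Total H_L = 92.35 + 1.156 = 93.51 m

H_L ≈ 93.5 m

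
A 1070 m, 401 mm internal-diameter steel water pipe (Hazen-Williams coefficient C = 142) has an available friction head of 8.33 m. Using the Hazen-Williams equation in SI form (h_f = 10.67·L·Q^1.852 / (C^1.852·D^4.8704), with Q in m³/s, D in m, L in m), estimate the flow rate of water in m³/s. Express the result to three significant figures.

Rearranging: Q = [h_f·C^1.852·D^4.8704 / (10.67·L)]^(1/1.852)
Q = [8.33·142^1.852·0.401^4.8704 / (10.67·1070)]^0.540 = 0.2599 m³/s

Q ≈ 0.260 m³/s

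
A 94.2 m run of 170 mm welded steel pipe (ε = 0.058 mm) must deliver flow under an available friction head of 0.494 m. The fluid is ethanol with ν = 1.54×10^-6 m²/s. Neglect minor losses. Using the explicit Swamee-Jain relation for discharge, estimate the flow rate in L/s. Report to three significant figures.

Swamee-Jain (Type II): Q = -0.965·√(gD⁵h_f/L)·ln[ε/(3.7D) + √(3.17ν²L/(gD³h_f))]
√(gD⁵h_f/L) = √(9.81·0.170⁵·0.494/94.2) = 0.002703
ε/(3.7D) = 9.22×10^-5; √(3.17ν²L/(gD³h_f)) = 1.72×10^-4
Q = -0.965·0.002703·ln(2.647×10^-4) = 0.02148 m³/s
Check: V = 0.946 m/s, Re = 1.04×10^5, f = 0.01957, h_f = 0.495 m ≈ 0.494 m ✓

Q ≈ 21.5 L/s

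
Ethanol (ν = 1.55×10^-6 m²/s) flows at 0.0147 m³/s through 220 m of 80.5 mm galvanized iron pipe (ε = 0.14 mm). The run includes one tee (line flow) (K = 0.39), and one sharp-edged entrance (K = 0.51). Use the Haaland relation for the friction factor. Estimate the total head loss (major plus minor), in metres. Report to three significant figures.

H_L ≈ 28.0 m

V = 4Q/(πD²) = 2.888 m/s; V²/2g = 0.4252 m
Re = 1.50×10^5, ε/D = 0.00174 → f = 0.02375 (Haaland)
Major: h_f = f(L/D)·V²/2g = 0.02375·2733·0.4252 = 27.60 m
Minor: ΣK = 0.900; h_m = ΣK·V²/2g = 0.3827 m
Total H_L = 27.60 + 0.3827 = 27.98 m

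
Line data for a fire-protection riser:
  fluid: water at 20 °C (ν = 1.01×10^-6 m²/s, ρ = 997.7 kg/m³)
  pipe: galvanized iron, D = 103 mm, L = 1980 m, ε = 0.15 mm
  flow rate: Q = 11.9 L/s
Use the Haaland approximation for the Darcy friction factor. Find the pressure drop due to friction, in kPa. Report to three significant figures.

Δp ≈ 448 kPa

V = 4Q/(πD²) = 4·0.0119/(π·0.103²) = 1.428 m/s
Re = VD/ν = 1.428·0.103/1.01×10^-6 = 1.46×10^5 → turbulent
ε/D = 0.15/103 = 0.00146
Haaland: f = 0.02291
h_f = f(L/D)V²/(2g) = 0.02291·(1980/0.103)·1.428²/(2·9.81) = 45.78 m
Δp = ρg·h_f = 997.7·9.81·45.78 = 448.1 kPa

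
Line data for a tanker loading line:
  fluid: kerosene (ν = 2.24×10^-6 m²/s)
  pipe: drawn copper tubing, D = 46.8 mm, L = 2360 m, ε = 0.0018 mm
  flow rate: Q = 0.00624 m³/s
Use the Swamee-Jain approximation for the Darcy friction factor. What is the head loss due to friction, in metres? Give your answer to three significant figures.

V = 4Q/(πD²) = 4·0.00624/(π·0.0468²) = 3.627 m/s
Re = VD/ν = 3.627·0.0468/2.24×10^-6 = 7.58×10^4 → turbulent
ε/D = 0.0018/46.8 = 3.85×10^-5
Swamee-Jain: f = 0.01914
h_f = f(L/D)V²/(2g) = 0.01914·(2360/0.0468)·3.627²/(2·9.81) = 647.4 m

h_f ≈ 647 m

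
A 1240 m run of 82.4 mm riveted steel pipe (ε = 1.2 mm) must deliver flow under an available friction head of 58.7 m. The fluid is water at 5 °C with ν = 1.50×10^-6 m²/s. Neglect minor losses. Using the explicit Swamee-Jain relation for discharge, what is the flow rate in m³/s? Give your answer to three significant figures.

Q ≈ 0.00704 m³/s

Swamee-Jain (Type II): Q = -0.965·√(gD⁵h_f/L)·ln[ε/(3.7D) + √(3.17ν²L/(gD³h_f))]
√(gD⁵h_f/L) = √(9.81·0.0824⁵·58.7/1240) = 0.001328
ε/(3.7D) = 0.00394; √(3.17ν²L/(gD³h_f)) = 1.66×10^-4
Q = -0.965·0.001328·ln(0.004102) = 0.007045 m³/s
Check: V = 1.32 m/s, Re = 7.26×10^4, f = 0.04417, h_f = 59.1 m ≈ 58.7 m ✓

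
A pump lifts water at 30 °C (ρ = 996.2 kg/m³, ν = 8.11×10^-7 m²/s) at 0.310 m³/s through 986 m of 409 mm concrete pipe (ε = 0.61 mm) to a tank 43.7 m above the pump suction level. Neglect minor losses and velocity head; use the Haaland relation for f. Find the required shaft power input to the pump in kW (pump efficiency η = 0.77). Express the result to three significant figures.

V = 4Q/(πD²) = 2.360 m/s; Re = 1.19×10^6; ε/D = 0.00149; f = 0.02191
h_f = f(L/D)V²/2g = 14.99 m
Total head H = z + h_f = 43.7 + 14.99 = 58.69 m
P_hyd = ρgQH = 996.2·9.81·0.310·58.69 = 177.8 kW
P_shaft = P_hyd/η = 177.8/0.77 = 230.9 kW

P_shaft ≈ 231 kW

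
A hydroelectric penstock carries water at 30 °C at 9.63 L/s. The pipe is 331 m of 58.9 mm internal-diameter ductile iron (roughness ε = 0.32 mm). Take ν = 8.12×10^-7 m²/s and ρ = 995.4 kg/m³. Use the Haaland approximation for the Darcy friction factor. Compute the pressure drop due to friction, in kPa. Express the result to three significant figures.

Δp ≈ 1100 kPa

V = 4Q/(πD²) = 4·0.00963/(π·0.0589²) = 3.534 m/s
Re = VD/ν = 3.534·0.0589/8.12×10^-7 = 2.56×10^5 → turbulent
ε/D = 0.32/58.9 = 0.00543
Haaland: f = 0.03153
h_f = f(L/D)V²/(2g) = 0.03153·(331/0.0589)·3.534²/(2·9.81) = 112.8 m
Δp = ρg·h_f = 995.4·9.81·112.8 = 1102 kPa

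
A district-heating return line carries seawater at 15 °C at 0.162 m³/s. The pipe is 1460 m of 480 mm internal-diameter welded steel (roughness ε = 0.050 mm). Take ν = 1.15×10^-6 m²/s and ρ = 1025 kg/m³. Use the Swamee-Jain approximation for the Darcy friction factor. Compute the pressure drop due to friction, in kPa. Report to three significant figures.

Δp ≈ 18.8 kPa

V = 4Q/(πD²) = 4·0.162/(π·0.480²) = 0.8952 m/s
Re = VD/ν = 0.8952·0.480/1.15×10^-6 = 3.74×10^5 → turbulent
ε/D = 0.050/480 = 1.04×10^-4
Swamee-Jain: f = 0.01503
h_f = f(L/D)V²/(2g) = 0.01503·(1460/0.480)·0.8952²/(2·9.81) = 1.868 m
Δp = ρg·h_f = 1025·9.81·1.868 = 18.78 kPa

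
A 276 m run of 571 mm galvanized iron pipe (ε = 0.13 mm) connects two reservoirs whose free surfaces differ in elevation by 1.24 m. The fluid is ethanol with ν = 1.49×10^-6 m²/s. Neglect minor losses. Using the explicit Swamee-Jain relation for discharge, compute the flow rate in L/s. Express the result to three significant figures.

Swamee-Jain (Type II): Q = -0.965·√(gD⁵h_f/L)·ln[ε/(3.7D) + √(3.17ν²L/(gD³h_f))]
√(gD⁵h_f/L) = √(9.81·0.571⁵·1.24/276) = 0.05172
ε/(3.7D) = 6.15×10^-5; √(3.17ν²L/(gD³h_f)) = 2.93×10^-5
Q = -0.965·0.05172·ln(9.082×10^-5) = 0.4645 m³/s
Check: V = 1.81 m/s, Re = 6.95×10^5, f = 0.01539, h_f = 1.25 m ≈ 1.24 m ✓

Q ≈ 465 L/s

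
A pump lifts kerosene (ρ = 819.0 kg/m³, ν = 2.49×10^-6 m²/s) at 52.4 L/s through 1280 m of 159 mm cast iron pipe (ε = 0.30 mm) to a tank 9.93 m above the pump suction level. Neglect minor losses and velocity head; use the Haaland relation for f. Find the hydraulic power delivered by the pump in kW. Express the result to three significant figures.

V = 4Q/(πD²) = 2.639 m/s; Re = 1.69×10^5; ε/D = 0.00189; f = 0.02407
h_f = f(L/D)V²/2g = 68.78 m
Total head H = z + h_f = 9.93 + 68.78 = 78.71 m
P_hyd = ρgQH = 819.0·9.81·0.0524·78.71 = 33.14 kW

P_hyd ≈ 33.1 kW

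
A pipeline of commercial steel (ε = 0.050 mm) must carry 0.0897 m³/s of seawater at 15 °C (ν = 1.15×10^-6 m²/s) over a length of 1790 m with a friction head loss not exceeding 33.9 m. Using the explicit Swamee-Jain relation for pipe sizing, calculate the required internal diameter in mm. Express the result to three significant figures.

Swamee-Jain (Type III): D = 0.66·[ε^1.25·(LQ²/(gh_f))^4.75 + ν·Q^9.4·(L/(gh_f))^5.2]^0.04
LQ²/(gh_f) = 0.04331; L/(gh_f) = 5.383
Term 1 = ε^1.25·(…)^4.75 = 1.40×10^-12; Term 2 = ν·Q^9.4·(…)^5.2 = 1.04×10^-12
D = 0.66·(1.40×10^-12 + 1.04×10^-12)^0.04 = 0.2265 m = 227 mm
Check: V = 2.23 m/s, Re = 4.38×10^5, f = 0.01588, h_f = 31.7 m ≈ 33.9 m ✓

D ≈ 227 mm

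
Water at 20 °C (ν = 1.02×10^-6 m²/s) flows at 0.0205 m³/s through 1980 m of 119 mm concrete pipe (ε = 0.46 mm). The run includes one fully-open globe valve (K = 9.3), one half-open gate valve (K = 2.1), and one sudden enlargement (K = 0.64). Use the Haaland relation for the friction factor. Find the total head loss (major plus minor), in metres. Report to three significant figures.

V = 4Q/(πD²) = 1.843 m/s; V²/2g = 0.1732 m
Re = 2.15×10^5, ε/D = 0.00387 → f = 0.02866 (Haaland)
Major: h_f = f(L/D)·V²/2g = 0.02866·16639·0.1732 = 82.58 m
Minor: ΣK = 12.0; h_m = ΣK·V²/2g = 2.085 m
Total H_L = 82.58 + 2.085 = 84.67 m

H_L ≈ 84.7 m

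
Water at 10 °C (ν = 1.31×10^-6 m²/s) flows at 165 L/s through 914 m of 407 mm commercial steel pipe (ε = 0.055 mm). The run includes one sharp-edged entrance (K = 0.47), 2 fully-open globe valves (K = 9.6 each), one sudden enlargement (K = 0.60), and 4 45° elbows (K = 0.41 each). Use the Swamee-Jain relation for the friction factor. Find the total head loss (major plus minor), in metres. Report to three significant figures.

V = 4Q/(πD²) = 1.268 m/s; V²/2g = 0.08198 m
Re = 3.94×10^5, ε/D = 1.35×10^-4 → f = 0.01525 (Swamee-Jain)
Major: h_f = f(L/D)·V²/2g = 0.01525·2246·0.08198 = 2.808 m
Minor: ΣK = 21.9; h_m = ΣK·V²/2g = 1.796 m
Total H_L = 2.808 + 1.796 = 4.604 m

H_L ≈ 4.60 m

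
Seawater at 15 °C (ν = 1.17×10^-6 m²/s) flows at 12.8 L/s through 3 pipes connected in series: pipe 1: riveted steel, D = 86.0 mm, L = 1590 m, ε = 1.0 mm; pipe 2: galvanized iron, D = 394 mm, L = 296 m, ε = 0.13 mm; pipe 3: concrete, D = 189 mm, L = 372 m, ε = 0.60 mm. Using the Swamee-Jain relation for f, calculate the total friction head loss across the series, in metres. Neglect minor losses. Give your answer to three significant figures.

H ≈ 186 m

Pipe 1: V = 2.204 m/s, Re = 1.62×10^5, ε/D = 0.0116, f = 0.04043, h_1 = f(L/D)V²/2g = 185.0 m
Pipe 2: V = 0.1050 m/s, Re = 3.54×10^4, ε/D = 3.30×10^-4, f = 0.02355, h_2 = f(L/D)V²/2g = 0.009939 m
Pipe 3: V = 0.4562 m/s, Re = 7.37×10^4, ε/D = 0.00317, f = 0.02854, h_3 = f(L/D)V²/2g = 0.5959 m
Series → Q common, losses add: H = Σh = 185.6 m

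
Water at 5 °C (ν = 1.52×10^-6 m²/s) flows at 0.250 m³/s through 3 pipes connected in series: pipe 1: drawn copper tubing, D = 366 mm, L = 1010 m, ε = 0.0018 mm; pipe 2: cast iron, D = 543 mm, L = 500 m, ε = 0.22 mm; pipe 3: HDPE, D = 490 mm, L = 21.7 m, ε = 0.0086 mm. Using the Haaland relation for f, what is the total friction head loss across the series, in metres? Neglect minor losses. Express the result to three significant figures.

H ≈ 11.2 m

Pipe 1: V = 2.376 m/s, Re = 5.72×10^5, ε/D = 4.92×10^-6, f = 0.01281, h_1 = f(L/D)V²/2g = 10.18 m
Pipe 2: V = 1.080 m/s, Re = 3.86×10^5, ε/D = 4.05×10^-4, f = 0.01720, h_2 = f(L/D)V²/2g = 0.9407 m
Pipe 3: V = 1.326 m/s, Re = 4.27×10^5, ε/D = 1.76×10^-5, f = 0.01362, h_3 = f(L/D)V²/2g = 0.05404 m
Series → Q common, losses add: H = Σh = 11.17 m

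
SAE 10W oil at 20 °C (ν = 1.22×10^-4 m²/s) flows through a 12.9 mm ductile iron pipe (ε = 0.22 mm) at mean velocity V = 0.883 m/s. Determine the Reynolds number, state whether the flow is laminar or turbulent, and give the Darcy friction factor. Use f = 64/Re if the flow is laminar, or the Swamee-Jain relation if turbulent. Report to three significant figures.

Re ≈ 93.4; laminar; f = 64/Re ≈ 0.685

Re = VD/ν = 0.8830·0.0129/1.22×10^-4 = 93.4
Re < 2300 → laminar → f = 64/Re = 0.6855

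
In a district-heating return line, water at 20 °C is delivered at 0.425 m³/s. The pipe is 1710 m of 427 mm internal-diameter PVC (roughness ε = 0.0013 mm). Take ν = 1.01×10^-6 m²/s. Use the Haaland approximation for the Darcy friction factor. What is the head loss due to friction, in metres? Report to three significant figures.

V = 4Q/(πD²) = 4·0.425/(π·0.427²) = 2.968 m/s
Re = VD/ν = 2.968·0.427/1.01×10^-6 = 1.25×10^6 → turbulent
ε/D = 0.0013/427 = 3.04×10^-6
Haaland: f = 0.01121
h_f = f(L/D)V²/(2g) = 0.01121·(1710/0.427)·2.968²/(2·9.81) = 20.16 m

h_f ≈ 20.2 m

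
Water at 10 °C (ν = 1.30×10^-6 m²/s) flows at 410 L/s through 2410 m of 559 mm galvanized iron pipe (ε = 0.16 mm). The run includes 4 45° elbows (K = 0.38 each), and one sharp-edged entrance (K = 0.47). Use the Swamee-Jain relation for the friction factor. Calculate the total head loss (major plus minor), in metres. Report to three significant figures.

H_L ≈ 10.0 m

V = 4Q/(πD²) = 1.671 m/s; V²/2g = 0.1422 m
Re = 7.18×10^5, ε/D = 2.86×10^-4 → f = 0.01589 (Swamee-Jain)
Major: h_f = f(L/D)·V²/2g = 0.01589·4311·0.1422 = 9.747 m
Minor: ΣK = 1.99; h_m = ΣK·V²/2g = 0.2831 m
Total H_L = 9.747 + 0.2831 = 10.03 m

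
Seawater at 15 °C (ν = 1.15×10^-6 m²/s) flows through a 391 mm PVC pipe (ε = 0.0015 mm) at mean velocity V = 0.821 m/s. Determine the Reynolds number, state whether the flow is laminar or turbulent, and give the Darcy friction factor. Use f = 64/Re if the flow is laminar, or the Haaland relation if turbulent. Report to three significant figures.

Re = VD/ν = 0.8210·0.391/1.15×10^-6 = 2.79×10^5
Re > 4000 → turbulent; ε/D = 3.84×10^-6
Haaland: f = 0.01457

Re ≈ 2.79×10^5; turbulent; f ≈ 0.0146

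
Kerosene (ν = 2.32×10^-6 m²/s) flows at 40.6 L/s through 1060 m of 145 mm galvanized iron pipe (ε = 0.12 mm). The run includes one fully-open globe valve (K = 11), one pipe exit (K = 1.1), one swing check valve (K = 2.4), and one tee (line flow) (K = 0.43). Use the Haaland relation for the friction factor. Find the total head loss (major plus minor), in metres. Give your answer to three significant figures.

H_L ≈ 50.9 m

V = 4Q/(πD²) = 2.459 m/s; V²/2g = 0.3081 m
Re = 1.54×10^5, ε/D = 8.28×10^-4 → f = 0.02056 (Haaland)
Major: h_f = f(L/D)·V²/2g = 0.02056·7310·0.3081 = 46.32 m
Minor: ΣK = 14.9; h_m = ΣK·V²/2g = 4.600 m
Total H_L = 46.32 + 4.600 = 50.92 m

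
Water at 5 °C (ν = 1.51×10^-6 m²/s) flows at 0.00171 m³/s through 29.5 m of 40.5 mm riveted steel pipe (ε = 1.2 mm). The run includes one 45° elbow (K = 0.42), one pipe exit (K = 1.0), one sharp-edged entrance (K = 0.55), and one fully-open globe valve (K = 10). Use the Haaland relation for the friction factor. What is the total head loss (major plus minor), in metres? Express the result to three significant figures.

H_L ≈ 4.86 m

V = 4Q/(πD²) = 1.327 m/s; V²/2g = 0.08980 m
Re = 3.56×10^4, ε/D = 0.0296 → f = 0.05786 (Haaland)
Major: h_f = f(L/D)·V²/2g = 0.05786·728.4·0.08980 = 3.785 m
Minor: ΣK = 12.0; h_m = ΣK·V²/2g = 1.075 m
Total H_L = 3.785 + 1.075 = 4.860 m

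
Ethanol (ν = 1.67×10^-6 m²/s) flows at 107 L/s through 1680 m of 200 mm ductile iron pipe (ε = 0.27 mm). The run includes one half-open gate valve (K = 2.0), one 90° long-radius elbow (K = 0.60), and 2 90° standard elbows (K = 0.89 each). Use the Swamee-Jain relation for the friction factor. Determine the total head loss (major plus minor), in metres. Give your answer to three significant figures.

H_L ≈ 111 m

V = 4Q/(πD²) = 3.406 m/s; V²/2g = 0.5912 m
Re = 4.08×10^5, ε/D = 0.00135 → f = 0.02187 (Swamee-Jain)
Major: h_f = f(L/D)·V²/2g = 0.02187·8400·0.5912 = 108.6 m
Minor: ΣK = 4.38; h_m = ΣK·V²/2g = 2.590 m
Total H_L = 108.6 + 2.590 = 111.2 m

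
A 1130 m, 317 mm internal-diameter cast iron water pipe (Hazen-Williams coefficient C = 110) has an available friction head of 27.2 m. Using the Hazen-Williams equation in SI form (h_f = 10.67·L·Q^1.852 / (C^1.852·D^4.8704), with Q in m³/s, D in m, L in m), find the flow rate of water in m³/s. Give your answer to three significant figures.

Q ≈ 0.200 m³/s

Rearranging: Q = [h_f·C^1.852·D^4.8704 / (10.67·L)]^(1/1.852)
Q = [27.2·110^1.852·0.317^4.8704 / (10.67·1130)]^0.540 = 0.1996 m³/s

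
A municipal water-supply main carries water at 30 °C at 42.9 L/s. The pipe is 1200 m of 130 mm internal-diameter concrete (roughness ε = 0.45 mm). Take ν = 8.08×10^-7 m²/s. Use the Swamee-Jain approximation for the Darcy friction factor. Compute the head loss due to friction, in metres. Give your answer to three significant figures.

V = 4Q/(πD²) = 4·0.0429/(π·0.130²) = 3.232 m/s
Re = VD/ν = 3.232·0.130/8.08×10^-7 = 5.20×10^5 → turbulent
ε/D = 0.45/130 = 0.00346
Swamee-Jain: f = 0.02759
h_f = f(L/D)V²/(2g) = 0.02759·(1200/0.130)·3.232²/(2·9.81) = 135.6 m

h_f ≈ 136 m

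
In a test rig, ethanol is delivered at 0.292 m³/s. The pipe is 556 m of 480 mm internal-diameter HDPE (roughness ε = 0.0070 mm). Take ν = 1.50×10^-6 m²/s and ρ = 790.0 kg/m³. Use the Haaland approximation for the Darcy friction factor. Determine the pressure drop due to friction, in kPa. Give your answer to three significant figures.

Δp ≈ 15.7 kPa

V = 4Q/(πD²) = 4·0.292/(π·0.480²) = 1.614 m/s
Re = VD/ν = 1.614·0.480/1.50×10^-6 = 5.16×10^5 → turbulent
ε/D = 0.0070/480 = 1.46×10^-5
Haaland: f = 0.01316
h_f = f(L/D)V²/(2g) = 0.01316·(556/0.480)·1.614²/(2·9.81) = 2.023 m
Δp = ρg·h_f = 790.0·9.81·2.023 = 15.68 kPa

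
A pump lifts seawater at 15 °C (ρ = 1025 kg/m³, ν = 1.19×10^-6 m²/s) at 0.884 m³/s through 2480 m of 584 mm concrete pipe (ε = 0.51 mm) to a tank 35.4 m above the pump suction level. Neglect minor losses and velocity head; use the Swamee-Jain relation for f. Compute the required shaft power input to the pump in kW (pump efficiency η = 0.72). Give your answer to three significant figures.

V = 4Q/(πD²) = 3.300 m/s; Re = 1.62×10^6; ε/D = 8.73×10^-4; f = 0.01928
h_f = f(L/D)V²/2g = 45.46 m
Total head H = z + h_f = 35.4 + 45.46 = 80.86 m
P_hyd = ρgQH = 1025·9.81·0.884·80.86 = 718.7 kW
P_shaft = P_hyd/η = 718.7/0.72 = 998.2 kW

P_shaft ≈ 998 kW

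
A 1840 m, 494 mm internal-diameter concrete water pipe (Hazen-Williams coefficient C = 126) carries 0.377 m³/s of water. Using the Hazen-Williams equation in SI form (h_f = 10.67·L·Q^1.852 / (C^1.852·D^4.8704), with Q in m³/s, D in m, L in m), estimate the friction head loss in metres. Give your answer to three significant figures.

h_f = 10.67·1840·0.377^1.852 / (126^1.852·0.494^4.8704) = 12.89 m

h_f ≈ 12.9 m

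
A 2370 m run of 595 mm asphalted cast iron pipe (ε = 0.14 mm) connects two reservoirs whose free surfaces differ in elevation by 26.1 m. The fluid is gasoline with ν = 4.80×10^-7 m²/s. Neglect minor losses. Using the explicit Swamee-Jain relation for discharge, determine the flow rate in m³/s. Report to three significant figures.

Q ≈ 0.830 m³/s

Swamee-Jain (Type II): Q = -0.965·√(gD⁵h_f/L)·ln[ε/(3.7D) + √(3.17ν²L/(gD³h_f))]
√(gD⁵h_f/L) = √(9.81·0.595⁵·26.1/2370) = 0.08976
ε/(3.7D) = 6.36×10^-5; √(3.17ν²L/(gD³h_f)) = 5.67×10^-6
Q = -0.965·0.08976·ln(6.926×10^-5) = 0.8296 m³/s
Check: V = 2.98 m/s, Re = 3.70×10^6, f = 0.01451, h_f = 26.2 m ≈ 26.1 m ✓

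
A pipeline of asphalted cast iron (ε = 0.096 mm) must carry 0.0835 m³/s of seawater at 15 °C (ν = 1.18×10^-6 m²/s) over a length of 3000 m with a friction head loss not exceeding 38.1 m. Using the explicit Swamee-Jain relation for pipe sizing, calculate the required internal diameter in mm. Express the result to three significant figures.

Swamee-Jain (Type III): D = 0.66·[ε^1.25·(LQ²/(gh_f))^4.75 + ν·Q^9.4·(L/(gh_f))^5.2]^0.04
LQ²/(gh_f) = 0.05596; L/(gh_f) = 8.027
Term 1 = ε^1.25·(…)^4.75 = 1.07×10^-11; Term 2 = ν·Q^9.4·(…)^5.2 = 4.36×10^-12
D = 0.66·(1.07×10^-11 + 4.36×10^-12)^0.04 = 0.2436 m = 244 mm
Check: V = 1.79 m/s, Re = 3.70×10^5, f = 0.01741, h_f = 35.1 m ≈ 38.1 m ✓

D ≈ 244 mm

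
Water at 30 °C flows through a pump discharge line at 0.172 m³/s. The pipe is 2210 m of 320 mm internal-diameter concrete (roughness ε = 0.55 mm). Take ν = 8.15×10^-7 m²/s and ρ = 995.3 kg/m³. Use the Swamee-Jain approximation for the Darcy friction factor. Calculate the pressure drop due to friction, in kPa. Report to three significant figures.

Δp ≈ 359 kPa

V = 4Q/(πD²) = 4·0.172/(π·0.320²) = 2.139 m/s
Re = VD/ν = 2.139·0.320/8.15×10^-7 = 8.40×10^5 → turbulent
ε/D = 0.55/320 = 0.00172
Swamee-Jain: f = 0.02284
h_f = f(L/D)V²/(2g) = 0.02284·(2210/0.320)·2.139²/(2·9.81) = 36.77 m
Δp = ρg·h_f = 995.3·9.81·36.77 = 359.0 kPa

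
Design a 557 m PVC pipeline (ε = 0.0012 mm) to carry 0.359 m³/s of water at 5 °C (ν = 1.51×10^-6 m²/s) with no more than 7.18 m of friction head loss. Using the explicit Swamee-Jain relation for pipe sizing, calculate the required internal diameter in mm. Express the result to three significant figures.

D ≈ 404 mm

Swamee-Jain (Type III): D = 0.66·[ε^1.25·(LQ²/(gh_f))^4.75 + ν·Q^9.4·(L/(gh_f))^5.2]^0.04
LQ²/(gh_f) = 1.019; L/(gh_f) = 7.908
Term 1 = ε^1.25·(…)^4.75 = 4.35×10^-8; Term 2 = ν·Q^9.4·(…)^5.2 = 4.64×10^-6
D = 0.66·(4.35×10^-8 + 4.64×10^-6)^0.04 = 0.4040 m = 404 mm
Check: V = 2.80 m/s, Re = 7.49×10^5, f = 0.01225, h_f = 6.75 m ≈ 7.18 m ✓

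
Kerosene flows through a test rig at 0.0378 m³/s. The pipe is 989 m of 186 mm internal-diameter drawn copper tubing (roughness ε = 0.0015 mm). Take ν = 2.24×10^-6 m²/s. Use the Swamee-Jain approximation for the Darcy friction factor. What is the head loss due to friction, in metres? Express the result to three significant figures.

V = 4Q/(πD²) = 4·0.0378/(π·0.186²) = 1.391 m/s
Re = VD/ν = 1.391·0.186/2.24×10^-6 = 1.16×10^5 → turbulent
ε/D = 0.0015/186 = 8.06×10^-6
Swamee-Jain: f = 0.01739
h_f = f(L/D)V²/(2g) = 0.01739·(989/0.186)·1.391²/(2·9.81) = 9.121 m

h_f ≈ 9.12 m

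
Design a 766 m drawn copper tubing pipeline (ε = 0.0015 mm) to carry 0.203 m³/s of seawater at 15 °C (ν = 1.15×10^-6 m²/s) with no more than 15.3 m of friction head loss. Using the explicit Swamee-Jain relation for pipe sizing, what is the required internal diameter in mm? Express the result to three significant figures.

Swamee-Jain (Type III): D = 0.66·[ε^1.25·(LQ²/(gh_f))^4.75 + ν·Q^9.4·(L/(gh_f))^5.2]^0.04
LQ²/(gh_f) = 0.2103; L/(gh_f) = 5.104
Term 1 = ε^1.25·(…)^4.75 = 3.19×10^-11; Term 2 = ν·Q^9.4·(…)^5.2 = 1.71×10^-9
D = 0.66·(3.19×10^-11 + 1.71×10^-9)^0.04 = 0.2945 m = 295 mm
Check: V = 2.98 m/s, Re = 7.63×10^5, f = 0.01226, h_f = 14.4 m ≈ 15.3 m ✓

D ≈ 295 mm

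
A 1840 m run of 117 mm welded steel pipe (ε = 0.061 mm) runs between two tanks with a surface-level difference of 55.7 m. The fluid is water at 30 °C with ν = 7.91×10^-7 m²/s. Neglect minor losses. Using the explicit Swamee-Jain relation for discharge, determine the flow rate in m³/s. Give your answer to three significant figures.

Q ≈ 0.0209 m³/s

Swamee-Jain (Type II): Q = -0.965·√(gD⁵h_f/L)·ln[ε/(3.7D) + √(3.17ν²L/(gD³h_f))]
√(gD⁵h_f/L) = √(9.81·0.117⁵·55.7/1840) = 0.002552
ε/(3.7D) = 1.41×10^-4; √(3.17ν²L/(gD³h_f)) = 6.46×10^-5
Q = -0.965·0.002552·ln(2.055×10^-4) = 0.02091 m³/s
Check: V = 1.94 m/s, Re = 2.88×10^5, f = 0.01850, h_f = 56.1 m ≈ 55.7 m ✓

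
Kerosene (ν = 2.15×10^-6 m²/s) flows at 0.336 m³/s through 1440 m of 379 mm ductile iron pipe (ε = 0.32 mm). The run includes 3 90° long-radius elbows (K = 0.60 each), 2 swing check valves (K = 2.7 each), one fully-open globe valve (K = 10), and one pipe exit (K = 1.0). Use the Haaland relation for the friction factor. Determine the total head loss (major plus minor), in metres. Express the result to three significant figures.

H_L ≈ 41.6 m

V = 4Q/(πD²) = 2.978 m/s; V²/2g = 0.4521 m
Re = 5.25×10^5, ε/D = 8.44×10^-4 → f = 0.01945 (Haaland)
Major: h_f = f(L/D)·V²/2g = 0.01945·3799·0.4521 = 33.41 m
Minor: ΣK = 18.2; h_m = ΣK·V²/2g = 8.228 m
Total H_L = 33.41 + 8.228 = 41.64 m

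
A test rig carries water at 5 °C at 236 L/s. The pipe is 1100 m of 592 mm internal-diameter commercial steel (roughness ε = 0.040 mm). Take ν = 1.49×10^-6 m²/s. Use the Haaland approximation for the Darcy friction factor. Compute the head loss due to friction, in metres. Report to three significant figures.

h_f ≈ 1.02 m

V = 4Q/(πD²) = 4·0.236/(π·0.592²) = 0.8574 m/s
Re = VD/ν = 0.8574·0.592/1.49×10^-6 = 3.41×10^5 → turbulent
ε/D = 0.040/592 = 6.76×10^-5
Haaland: f = 0.01466
h_f = f(L/D)V²/(2g) = 0.01466·(1100/0.592)·0.8574²/(2·9.81) = 1.020 m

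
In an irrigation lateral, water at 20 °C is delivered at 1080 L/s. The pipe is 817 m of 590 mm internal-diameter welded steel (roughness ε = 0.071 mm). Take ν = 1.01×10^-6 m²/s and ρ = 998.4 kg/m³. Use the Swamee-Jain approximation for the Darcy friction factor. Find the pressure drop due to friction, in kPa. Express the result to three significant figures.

Δp ≈ 142 kPa

V = 4Q/(πD²) = 4·1.08/(π·0.590²) = 3.950 m/s
Re = VD/ν = 3.950·0.590/1.01×10^-6 = 2.31×10^6 → turbulent
ε/D = 0.071/590 = 1.20×10^-4
Swamee-Jain: f = 0.01313
h_f = f(L/D)V²/(2g) = 0.01313·(817/0.590)·3.950²/(2·9.81) = 14.46 m
Δp = ρg·h_f = 998.4·9.81·14.46 = 141.6 kPa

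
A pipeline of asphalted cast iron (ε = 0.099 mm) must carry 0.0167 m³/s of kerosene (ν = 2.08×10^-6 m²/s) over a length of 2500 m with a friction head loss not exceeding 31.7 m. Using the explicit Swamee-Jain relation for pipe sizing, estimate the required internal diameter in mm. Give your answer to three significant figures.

D ≈ 134 mm

Swamee-Jain (Type III): D = 0.66·[ε^1.25·(LQ²/(gh_f))^4.75 + ν·Q^9.4·(L/(gh_f))^5.2]^0.04
LQ²/(gh_f) = 0.002242; L/(gh_f) = 8.039
Term 1 = ε^1.25·(…)^4.75 = 2.57×10^-18; Term 2 = ν·Q^9.4·(…)^5.2 = 2.08×10^-18
D = 0.66·(2.57×10^-18 + 2.08×10^-18)^0.04 = 0.1337 m = 134 mm
Check: V = 1.19 m/s, Re = 7.64×10^4, f = 0.02207, h_f = 29.7 m ≈ 31.7 m ✓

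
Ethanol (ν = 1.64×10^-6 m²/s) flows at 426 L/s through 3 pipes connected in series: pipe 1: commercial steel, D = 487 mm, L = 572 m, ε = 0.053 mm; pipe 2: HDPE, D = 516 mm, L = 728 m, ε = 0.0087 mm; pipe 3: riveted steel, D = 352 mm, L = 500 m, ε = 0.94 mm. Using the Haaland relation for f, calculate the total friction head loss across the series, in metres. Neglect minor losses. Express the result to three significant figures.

Pipe 1: V = 2.287 m/s, Re = 6.79×10^5, ε/D = 1.09×10^-4, f = 0.01391, h_1 = f(L/D)V²/2g = 4.356 m
Pipe 2: V = 2.037 m/s, Re = 6.41×10^5, ε/D = 1.69×10^-5, f = 0.01274, h_2 = f(L/D)V²/2g = 3.800 m
Pipe 3: V = 4.378 m/s, Re = 9.40×10^5, ε/D = 0.00267, f = 0.02552, h_3 = f(L/D)V²/2g = 35.41 m
Series → Q common, losses add: H = Σh = 43.57 m

H ≈ 43.6 m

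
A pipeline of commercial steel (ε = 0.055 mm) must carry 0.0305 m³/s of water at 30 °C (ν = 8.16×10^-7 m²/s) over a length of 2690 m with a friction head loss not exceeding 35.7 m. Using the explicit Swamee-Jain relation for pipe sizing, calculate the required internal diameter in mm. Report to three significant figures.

Swamee-Jain (Type III): D = 0.66·[ε^1.25·(LQ²/(gh_f))^4.75 + ν·Q^9.4·(L/(gh_f))^5.2]^0.04
LQ²/(gh_f) = 0.007145; L/(gh_f) = 7.681
Term 1 = ε^1.25·(…)^4.75 = 3.03×10^-16; Term 2 = ν·Q^9.4·(…)^5.2 = 1.85×10^-16
D = 0.66·(3.03×10^-16 + 1.85×10^-16)^0.04 = 0.1611 m = 161 mm
Check: V = 1.50 m/s, Re = 2.95×10^5, f = 0.01737, h_f = 33.1 m ≈ 35.7 m ✓

D ≈ 161 mm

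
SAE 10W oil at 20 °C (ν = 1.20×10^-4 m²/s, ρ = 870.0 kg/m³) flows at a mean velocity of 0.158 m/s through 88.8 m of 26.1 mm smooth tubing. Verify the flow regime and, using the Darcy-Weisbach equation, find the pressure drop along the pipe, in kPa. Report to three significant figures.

Re = VD/ν = 0.158·0.02610/1.20×10^-4 = 34.4 → laminar (Re < 2300)
f = 64/Re = 1.862
h_f = f(L/D)V²/(2g) = 1.862·(88.8/0.02610)·0.158²/(2·9.81) = 8.062 m
Δp = ρg·h_f = 870.0·9.81·8.062 = 68.81 kPa

Δp ≈ 68.8 kPa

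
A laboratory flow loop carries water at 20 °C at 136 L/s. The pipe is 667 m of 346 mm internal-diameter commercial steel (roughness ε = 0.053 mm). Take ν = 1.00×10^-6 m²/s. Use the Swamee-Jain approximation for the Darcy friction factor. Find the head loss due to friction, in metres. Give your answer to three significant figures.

V = 4Q/(πD²) = 4·0.136/(π·0.346²) = 1.446 m/s
Re = VD/ν = 1.446·0.346/1.00×10^-6 = 5.00×10^5 → turbulent
ε/D = 0.053/346 = 1.53×10^-4
Swamee-Jain: f = 0.01505
h_f = f(L/D)V²/(2g) = 0.01505·(667/0.346)·1.446²/(2·9.81) = 3.094 m

h_f ≈ 3.09 m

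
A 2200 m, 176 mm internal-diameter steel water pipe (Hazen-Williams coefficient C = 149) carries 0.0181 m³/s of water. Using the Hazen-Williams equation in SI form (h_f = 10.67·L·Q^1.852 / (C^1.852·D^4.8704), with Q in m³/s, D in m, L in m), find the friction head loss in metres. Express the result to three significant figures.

h_f ≈ 6.22 m

h_f = 10.67·2200·0.0181^1.852 / (149^1.852·0.176^4.8704) = 6.219 m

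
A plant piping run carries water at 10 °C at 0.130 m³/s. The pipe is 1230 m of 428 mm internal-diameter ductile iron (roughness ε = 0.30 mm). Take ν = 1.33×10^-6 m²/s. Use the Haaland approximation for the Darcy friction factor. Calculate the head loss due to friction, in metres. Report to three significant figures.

h_f ≈ 2.29 m

V = 4Q/(πD²) = 4·0.130/(π·0.428²) = 0.9036 m/s
Re = VD/ν = 0.9036·0.428/1.33×10^-6 = 2.91×10^5 → turbulent
ε/D = 0.30/428 = 7.01×10^-4
Haaland: f = 0.01919
h_f = f(L/D)V²/(2g) = 0.01919·(1230/0.428)·0.9036²/(2·9.81) = 2.294 m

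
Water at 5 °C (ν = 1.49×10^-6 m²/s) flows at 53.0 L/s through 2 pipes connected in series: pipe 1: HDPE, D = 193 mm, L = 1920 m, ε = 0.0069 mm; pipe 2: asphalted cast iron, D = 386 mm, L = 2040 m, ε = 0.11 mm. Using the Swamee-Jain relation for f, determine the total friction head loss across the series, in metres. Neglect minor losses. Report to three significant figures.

H ≈ 26.7 m

Pipe 1: V = 1.812 m/s, Re = 2.35×10^5, ε/D = 3.58×10^-5, f = 0.01541, h_1 = f(L/D)V²/2g = 25.65 m
Pipe 2: V = 0.4529 m/s, Re = 1.17×10^5, ε/D = 2.85×10^-4, f = 0.01897, h_2 = f(L/D)V²/2g = 1.048 m
Series → Q common, losses add: H = Σh = 26.70 m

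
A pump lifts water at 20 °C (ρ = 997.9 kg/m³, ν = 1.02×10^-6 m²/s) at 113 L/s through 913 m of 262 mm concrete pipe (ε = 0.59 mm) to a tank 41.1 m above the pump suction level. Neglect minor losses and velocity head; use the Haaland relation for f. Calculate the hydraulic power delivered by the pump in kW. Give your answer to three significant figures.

V = 4Q/(πD²) = 2.096 m/s; Re = 5.38×10^5; ε/D = 0.00225; f = 0.02450
h_f = f(L/D)V²/2g = 19.12 m
Total head H = z + h_f = 41.1 + 19.12 = 60.22 m
P_hyd = ρgQH = 997.9·9.81·0.113·60.22 = 66.61 kW

P_hyd ≈ 66.6 kW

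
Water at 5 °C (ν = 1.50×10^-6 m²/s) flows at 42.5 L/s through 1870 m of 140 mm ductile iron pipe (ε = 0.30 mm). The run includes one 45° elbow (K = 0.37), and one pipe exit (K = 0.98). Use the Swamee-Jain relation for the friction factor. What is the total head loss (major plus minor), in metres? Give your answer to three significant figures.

V = 4Q/(πD²) = 2.761 m/s; V²/2g = 0.3885 m
Re = 2.58×10^5, ε/D = 0.00214 → f = 0.02468 (Swamee-Jain)
Major: h_f = f(L/D)·V²/2g = 0.02468·13357·0.3885 = 128.1 m
Minor: ΣK = 1.35; h_m = ΣK·V²/2g = 0.5245 m
Total H_L = 128.1 + 0.5245 = 128.6 m

H_L ≈ 129 m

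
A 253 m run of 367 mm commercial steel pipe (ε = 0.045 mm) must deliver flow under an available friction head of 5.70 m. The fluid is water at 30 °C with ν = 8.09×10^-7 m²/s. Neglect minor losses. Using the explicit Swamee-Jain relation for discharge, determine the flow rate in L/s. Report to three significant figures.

Swamee-Jain (Type II): Q = -0.965·√(gD⁵h_f/L)·ln[ε/(3.7D) + √(3.17ν²L/(gD³h_f))]
√(gD⁵h_f/L) = √(9.81·0.367⁵·5.70/253) = 0.03836
ε/(3.7D) = 3.31×10^-5; √(3.17ν²L/(gD³h_f)) = 1.38×10^-5
Q = -0.965·0.03836·ln(4.692×10^-5) = 0.3690 m³/s
Check: V = 3.49 m/s, Re = 1.58×10^6, f = 0.01342, h_f = 5.74 m ≈ 5.70 m ✓

Q ≈ 369 L/s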